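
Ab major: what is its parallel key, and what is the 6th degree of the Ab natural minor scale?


Step by step:
Parallel keys share the same tonic but differ in mode
Ab major → parallel is Ab minor
Ab natural minor scale: Ab Bb Cb Db Eb Fb Gb
= Ab minor; 6th degree = Fb


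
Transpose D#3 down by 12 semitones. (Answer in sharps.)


Reasoning:
D#3: chromatic position 3 in octave 3 → absolute = 3×12 + 3 = 39
Transpose down 12: 39 - 12 = 27
27 = 2×12 + 3 → D# in octave 2
Result = D#2


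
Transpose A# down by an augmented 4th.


augmented 4th: 4 letter names, 6 semitones
Letter: A - 3 → E
Pitch: A# - 6 semitones, spelled as an E → E
= E


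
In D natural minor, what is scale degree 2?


Working:
Natural minor scale pattern: W-H-W-W-H-W-W (2-1-2-2-1-2-2 semitones)
Starting from D:
  D + 2 semitones → E
  E + 1 semitone → F
  F + 2 semitones → G
  G + 2 semitones → A
  A + 1 semitone → Bb
  Bb + 2 semitones → C
  C + 2 semitones → D
Scale: D E F G A Bb C
Degree 2 = E


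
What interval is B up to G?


Working:
Letter names: B → G spans 6 letter names → a 6th
Semitones: B → G = 8 half-steps
A 6th of 8 semitones is a minor 6th
= minor 6th


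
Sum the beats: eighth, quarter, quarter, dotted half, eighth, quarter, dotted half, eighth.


Let's work it out.
Beat values:
  eighth = 0.5 beats
  quarter = 1 beat
  quarter = 1 beat
  dotted half = 3 beats
  eighth = 0.5 beats
  quarter = 1 beat
  dotted half = 3 beats
  eighth = 0.5 beats
Sum = 0.5 + 1 + 1 + 3 + 0.5 + 1 + 3 + 0.5
= 10.5 beats


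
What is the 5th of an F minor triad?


Solution.
Minor triad = root + minor 3rd (3 semitones) + perfect 5th (7 semitones)
A triad on F stacks thirds, so the chord tones use letter names F-A-C
Root: F
Minor 3rd above F: Ab
Perfect 5th above F: C
The 5th = C


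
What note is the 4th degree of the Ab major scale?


Major scale pattern: W-W-H-W-W-W-H (2-2-1-2-2-2-1 semitones)
Starting from Ab:
  Ab + 2 semitones → Bb
  Bb + 2 semitones → C
  C + 1 semitone → Db
  Db + 2 semitones → Eb
  Eb + 2 semitones → F
  F + 2 semitones → G
  G + 1 semitone → Ab
Scale: Ab Bb C Db Eb F G
Degree 4 = Db


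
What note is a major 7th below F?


Reasoning:
A 7th spans 7 letter names, so from F we land on G
A major 7th = 11 semitones below F
Spell G at that pitch: Gb
= Gb


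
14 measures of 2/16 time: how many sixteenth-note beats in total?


Reasoning:
Time signature 2/16: the bottom number 16 means the sixteenth note gets one count
The top number 2 means 2 sixteenth-note beats per measure
Total = 2 × 14 measures
= 28 sixteenth-note beats


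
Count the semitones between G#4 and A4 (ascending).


Working:
Absolute semitone position = octave×12 + chromatic position
G#4: 4×12 + 8 = 56
A4: 4×12 + 9 = 57
Difference = 57 - 56 = 1
= 1 semitone


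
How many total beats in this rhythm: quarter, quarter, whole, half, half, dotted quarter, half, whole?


Step by step:
Beat values:
  quarter = 1 beat
  quarter = 1 beat
  whole = 4 beats
  half = 2 beats
  half = 2 beats
  dotted quarter = 1.5 beats
  half = 2 beats
  whole = 4 beats
Sum = 1 + 1 + 4 + 2 + 2 + 1.5 + 2 + 4
= 17.5 beats


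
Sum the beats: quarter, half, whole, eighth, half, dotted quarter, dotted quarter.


Step by step:
Beat values:
  quarter = 1 beat
  half = 2 beats
  whole = 4 beats
  eighth = 0.5 beats
  half = 2 beats
  dotted quarter = 1.5 beats
  dotted quarter = 1.5 beats
Sum = 1 + 2 + 4 + 0.5 + 2 + 1.5 + 1.5
= 12.5 beats


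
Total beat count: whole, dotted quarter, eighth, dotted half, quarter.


Beat values:
  whole = 4 beats
  dotted quarter = 1.5 beats
  eighth = 0.5 beats
  dotted half = 3 beats
  quarter = 1 beat
Sum = 4 + 1.5 + 0.5 + 3 + 1
= 10 beats


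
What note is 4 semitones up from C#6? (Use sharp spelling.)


Working:
C#6: chromatic position 1 in octave 6 → absolute = 6×12 + 1 = 73
Transpose up 4: 73 + 4 = 77
77 = 6×12 + 5 → F in octave 6
Result = F6


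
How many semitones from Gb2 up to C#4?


Step by step:
Absolute semitone position = octave×12 + chromatic position
Gb2: 2×12 + 6 = 30
C#4: 4×12 + 1 = 49
Difference = 49 - 30 = 19
= 19 semitones


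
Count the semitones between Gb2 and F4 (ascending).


Let's work it out.
Absolute semitone position = octave×12 + chromatic position
Gb2: 2×12 + 6 = 30
F4: 4×12 + 5 = 53
Difference = 53 - 30 = 23
= 23 semitones


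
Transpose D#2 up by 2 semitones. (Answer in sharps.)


D#2: chromatic position 3 in octave 2 → absolute = 2×12 + 3 = 27
Transpose up 2: 27 + 2 = 29
29 = 2×12 + 5 → F in octave 2
Result = F2


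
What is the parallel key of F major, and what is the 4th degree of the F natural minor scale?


Let's work it out.
Parallel keys share the same tonic but differ in mode
F major → parallel is F minor
F natural minor scale: F G Ab Bb C Db Eb
= F minor; 4th degree = Bb


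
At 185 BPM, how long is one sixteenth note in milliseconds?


One quarter-note beat = 60000 / BPM = 60000 / 185 ms
Sixteenth note = 1/4 × quarter note
Duration = 1/4 × 60000 / 185 = 15000 / 185
= 81.1 ms


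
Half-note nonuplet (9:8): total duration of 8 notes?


Reasoning:
Nonuplet: 9 notes occupy the space of 8 half notes
Space = 8 × 2 = 16 beats
Each nonuplet note = 16 / 9 = 16/9 beats
8 notes = 8 × 16/9 = 128/9
= 128/9 beats


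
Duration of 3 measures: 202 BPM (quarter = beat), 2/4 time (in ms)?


Quarter-note beat duration = 60000 / 202 ms
Beats per measure (2/4) = 2
One measure = 2 × 60000 / 202 = 120000 / 202 ms
3 measures = 3 × 120000 / 202 = 360000 / 202
= 1782.2 ms


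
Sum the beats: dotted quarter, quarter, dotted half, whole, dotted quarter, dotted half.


Working:
Beat values:
  dotted quarter = 1.5 beats
  quarter = 1 beat
  dotted half = 3 beats
  whole = 4 beats
  dotted quarter = 1.5 beats
  dotted half = 3 beats
Sum = 1.5 + 1 + 3 + 4 + 1.5 + 3
= 14 beats


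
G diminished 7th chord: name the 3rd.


Diminished 7th chord = root + minor 3rd + diminished 5th + diminished 7th
Seventh chords stack in thirds, so the letter names are G-B-D-F
Root: G
Minor 3rd above G: Bb
Diminished 5th above G: Db
Diminished 7th above G: Fb
The 3rd = Bb


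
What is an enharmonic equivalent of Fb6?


Solution.
Enharmonic notes sound the same pitch but are spelled with different letter names
Fb and E name the same pitch class
= E6


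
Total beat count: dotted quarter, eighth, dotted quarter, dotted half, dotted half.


Solution.
Beat values:
  dotted quarter = 1.5 beats
  eighth = 0.5 beats
  dotted quarter = 1.5 beats
  dotted half = 3 beats
  dotted half = 3 beats
Sum = 1.5 + 0.5 + 1.5 + 3 + 3
= 9.5 beats


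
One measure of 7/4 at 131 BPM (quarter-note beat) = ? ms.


Quarter-note beat duration = 60000 / 131 ms
Beats per measure (7/4) = 7
One measure = 7 × 60000 / 131 = 420000 / 131 ms
= 3206.1 ms


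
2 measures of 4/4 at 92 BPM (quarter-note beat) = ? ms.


Step by step:
Quarter-note beat duration = 60000 / 92 ms
Beats per measure (4/4) = 4
One measure = 4 × 60000 / 92 = 240000 / 92 ms
2 measures = 2 × 240000 / 92 = 480000 / 92
= 5217.4 ms


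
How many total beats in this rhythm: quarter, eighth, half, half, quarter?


Beat values:
  quarter = 1 beat
  eighth = 0.5 beats
  half = 2 beats
  half = 2 beats
  quarter = 1 beat
Sum = 1 + 0.5 + 2 + 2 + 1
= 6.5 beats


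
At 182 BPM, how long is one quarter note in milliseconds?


Reasoning:
One quarter-note beat = 60000 / BPM = 60000 / 182 ms
Duration = 60000 / 182
= 329.7 ms


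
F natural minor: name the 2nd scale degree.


Solution.
Natural minor scale pattern: W-H-W-W-H-W-W (2-1-2-2-1-2-2 semitones)
Starting from F:
  F + 2 semitones → G
  G + 1 semitone → Ab
  Ab + 2 semitones → Bb
  Bb + 2 semitones → C
  C + 1 semitone → Db
  Db + 2 semitones → Eb
  Eb + 2 semitones → F
Scale: F G Ab Bb C Db Eb
Degree 2 = G


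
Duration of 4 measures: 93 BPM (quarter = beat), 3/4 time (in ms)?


Solution.
Quarter-note beat duration = 60000 / 93 ms
Beats per measure (3/4) = 3
One measure = 3 × 60000 / 93 = 180000 / 93 ms
4 measures = 4 × 180000 / 93 = 720000 / 93
= 7741.9 ms


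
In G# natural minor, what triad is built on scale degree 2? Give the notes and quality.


Step by step:
G# natural minor scale: G# A# B C# D# E F#
Diatonic triad on degree 2 stacks scale notes 2, 4, 6: A# C# E
A#→C# = 3 semitones; A#→E = 6 semitones → diminished triad
= A# C# E (diminished)


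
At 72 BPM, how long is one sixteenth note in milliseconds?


Let's work it out.
One quarter-note beat = 60000 / BPM = 60000 / 72 ms
Sixteenth note = 1/4 × quarter note
Duration = 1/4 × 60000 / 72 = 15000 / 72
= 208.3 ms


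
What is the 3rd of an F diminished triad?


Diminished triad = root + minor 3rd (3 semitones) + diminished 5th (6 semitones)
A triad on F stacks thirds, so the chord tones use letter names F-A-C
Root: F
Minor 3rd above F: Ab
Diminished 5th above F: Cb
The 3rd = Ab


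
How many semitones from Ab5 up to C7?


Reasoning:
Absolute semitone position = octave×12 + chromatic position
Ab5: 5×12 + 8 = 68
C7: 7×12 + 0 = 84
Difference = 84 - 68 = 16
= 16 semitones


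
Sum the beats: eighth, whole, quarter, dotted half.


Reasoning:
Beat values:
  eighth = 0.5 beats
  whole = 4 beats
  quarter = 1 beat
  dotted half = 3 beats
Sum = 0.5 + 4 + 1 + 3
= 8.5 beats


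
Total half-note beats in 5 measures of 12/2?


Working:
Time signature 12/2: the bottom number 2 means the half note gets one count
The top number 12 means 12 half-note beats per measure
Total = 12 × 5 measures
= 60 half-note beats


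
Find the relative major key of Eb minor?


Reasoning:
The relative major shares the key signature and is a minor 3rd above the minor tonic
A minor 3rd above Eb is Gb
→ relative major of Eb minor is Gb major
= Gb major


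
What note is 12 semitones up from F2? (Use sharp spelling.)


Working:
F2: chromatic position 5 in octave 2 → absolute = 2×12 + 5 = 29
Transpose up 12: 29 + 12 = 41
41 = 3×12 + 5 → F in octave 3
Result = F3


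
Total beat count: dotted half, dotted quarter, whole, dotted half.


Step by step:
Beat values:
  dotted half = 3 beats
  dotted quarter = 1.5 beats
  whole = 4 beats
  dotted half = 3 beats
Sum = 3 + 1.5 + 4 + 3
= 11.5 beats


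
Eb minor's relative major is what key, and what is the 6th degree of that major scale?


Reasoning:
The relative major shares the key signature and is a minor 3rd above the minor tonic
A minor 3rd above Eb is Gb
→ relative major of Eb minor is Gb major
Gb major scale: Gb Ab Bb Cb Db Eb F
= Gb major; 6th degree = Eb


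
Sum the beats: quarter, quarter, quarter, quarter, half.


Working:
Beat values:
  quarter = 1 beat
  quarter = 1 beat
  quarter = 1 beat
  quarter = 1 beat
  half = 2 beats
Sum = 1 + 1 + 1 + 1 + 2
= 6 beats


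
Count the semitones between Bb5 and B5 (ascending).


Solution.
Absolute semitone position = octave×12 + chromatic position
Bb5: 5×12 + 10 = 70
B5: 5×12 + 11 = 71
Difference = 71 - 70 = 1
= 1 semitone


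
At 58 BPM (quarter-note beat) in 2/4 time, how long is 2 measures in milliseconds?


Solution.
Quarter-note beat duration = 60000 / 58 ms
Beats per measure (2/4) = 2
One measure = 2 × 60000 / 58 = 120000 / 58 ms
2 measures = 2 × 120000 / 58 = 240000 / 58
= 4137.9 ms


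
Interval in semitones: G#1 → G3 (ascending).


Solution.
Absolute semitone position = octave×12 + chromatic position
G#1: 1×12 + 8 = 20
G3: 3×12 + 7 = 43
Difference = 43 - 20 = 23
= 23 semitones


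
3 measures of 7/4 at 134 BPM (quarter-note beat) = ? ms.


Let's work it out.
Quarter-note beat duration = 60000 / 134 ms
Beats per measure (7/4) = 7
One measure = 7 × 60000 / 134 = 420000 / 134 ms
3 measures = 3 × 420000 / 134 = 1260000 / 134
= 9403.0 ms


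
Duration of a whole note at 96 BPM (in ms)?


One quarter-note beat = 60000 / BPM = 60000 / 96 ms
Whole note = 4 × quarter note
Duration = 4 × 60000 / 96 = 240000 / 96
= 2500.0 ms


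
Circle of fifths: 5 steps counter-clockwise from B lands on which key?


Working:
Each counter-clockwise step moves down a perfect 5th (= up a perfect 4th)
From B: B → E → A → D → G → C
= C


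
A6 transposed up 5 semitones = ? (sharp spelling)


Solution.
A6: chromatic position 9 in octave 6 → absolute = 6×12 + 9 = 81
Transpose up 5: 81 + 5 = 86
86 = 7×12 + 2 → D in octave 7
Result = D7


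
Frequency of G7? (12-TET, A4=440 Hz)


Let's work it out.
f = 440 × 2^(n/12) where n = semitones from A4
G7: 34 semitones from A4
f = 440 × 2^(34/12)
f = 3135.96 Hz


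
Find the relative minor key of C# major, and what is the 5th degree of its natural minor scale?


The relative minor shares the major's key signature and starts on its 6th degree
6th degree = a major 6th above the tonic; a major 6th above C# is A#
→ relative minor of C# major is A# minor
A# natural minor scale: A# B# C# D# E# F# G#
= A# minor; 5th degree = E#


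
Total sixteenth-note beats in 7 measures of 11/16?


Time signature 11/16: the bottom number 16 means the sixteenth note gets one count
The top number 11 means 11 sixteenth-note beats per measure
Total = 11 × 7 measures
= 77 sixteenth-note beats


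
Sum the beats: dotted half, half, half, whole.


Reasoning:
Beat values:
  dotted half = 3 beats
  half = 2 beats
  half = 2 beats
  whole = 4 beats
Sum = 3 + 2 + 2 + 4
= 11 beats


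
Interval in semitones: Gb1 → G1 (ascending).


Reasoning:
Absolute semitone position = octave×12 + chromatic position
Gb1: 1×12 + 6 = 18
G1: 1×12 + 7 = 19
Difference = 19 - 18 = 1
= 1 semitone


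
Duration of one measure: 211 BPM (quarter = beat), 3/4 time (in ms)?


Quarter-note beat duration = 60000 / 211 ms
Beats per measure (3/4) = 3
One measure = 3 × 60000 / 211 = 180000 / 211 ms
= 853.1 ms


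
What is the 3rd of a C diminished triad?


Let's work it out.
Diminished triad = root + minor 3rd (3 semitones) + diminished 5th (6 semitones)
A triad on C stacks thirds, so the chord tones use letter names C-E-G
Root: C
Minor 3rd above C: Eb
Diminished 5th above C: Gb
The 3rd = Eb


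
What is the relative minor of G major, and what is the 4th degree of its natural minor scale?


The relative minor shares the major's key signature and starts on its 6th degree
6th degree = a major 6th above the tonic; a major 6th above G is E
→ relative minor of G major is E minor
E natural minor scale: E F# G A B C D
= E minor; 4th degree = A


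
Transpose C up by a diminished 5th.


Step by step:
diminished 5th: 5 letter names, 6 semitones
Letter: C + 4 → G
Pitch: C + 6 semitones, spelled as a G → Gb
= Gb


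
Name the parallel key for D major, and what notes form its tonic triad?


Let's work it out.
Parallel keys share the same tonic but differ in mode
D major → parallel is D minor
Tonic triad of D minor = D F A
= D minor; triad = D F A


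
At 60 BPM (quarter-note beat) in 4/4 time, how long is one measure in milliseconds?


Reasoning:
Quarter-note beat duration = 60000 / 60 ms
Beats per measure (4/4) = 4
One measure = 4 × 60000 / 60 = 240000 / 60 ms
= 4000.0 ms


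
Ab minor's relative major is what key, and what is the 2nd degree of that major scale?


Working:
The relative major shares the key signature and is a minor 3rd above the minor tonic
A minor 3rd above Ab is Cb
→ relative major of Ab minor is Cb major
Cb major scale: Cb Db Eb Fb Gb Ab Bb
= Cb major; 2nd degree = Db


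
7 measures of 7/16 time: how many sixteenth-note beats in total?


Step by step:
Time signature 7/16: the bottom number 16 means the sixteenth note gets one count
The top number 7 means 7 sixteenth-note beats per measure
Total = 7 × 7 measures
= 49 sixteenth-note beats


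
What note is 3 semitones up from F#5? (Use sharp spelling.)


F#5: chromatic position 6 in octave 5 → absolute = 5×12 + 6 = 66
Transpose up 3: 66 + 3 = 69
69 = 5×12 + 9 → A in octave 5
Result = A5


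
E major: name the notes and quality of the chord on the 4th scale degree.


E major scale: E F# G# A B C# D#
Diatonic triad on degree 4 stacks scale notes 4, 6, 1: A C# E
A→C# = 4 semitones; A→E = 7 semitones → major triad
= A C# E (major)


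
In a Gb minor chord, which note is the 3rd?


Let's work it out.
Minor triad = root + minor 3rd (3 semitones) + perfect 5th (7 semitones)
A triad on Gb stacks thirds, so the chord tones use letter names G-B-D
Root: Gb
Minor 3rd above Gb: Bbb
Perfect 5th above Gb: Db
The 3rd = Bbb


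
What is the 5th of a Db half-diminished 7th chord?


Step by step:
Half-diminished 7th chord = root + minor 3rd + diminished 5th + minor 7th
Seventh chords stack in thirds, so the letter names are D-F-A-C
Root: Db
Minor 3rd above Db: Fb
Diminished 5th above Db: Abb
Minor 7th above Db: Cb
The 5th = Abb


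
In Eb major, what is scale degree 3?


Reasoning:
Major scale pattern: W-W-H-W-W-W-H (2-2-1-2-2-2-1 semitones)
Starting from Eb:
  Eb + 2 semitones → F
  F + 2 semitones → G
  G + 1 semitone → Ab
  Ab + 2 semitones → Bb
  Bb + 2 semitones → C
  C + 2 semitones → D
  D + 1 semitone → Eb
Scale: Eb F G Ab Bb C D
Degree 3 = G


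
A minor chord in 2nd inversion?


Reasoning:
Root position: A C E
2nd inversion: move root and 3rd up an octave
Bass note: E
Notes (bottom to top) = E A C


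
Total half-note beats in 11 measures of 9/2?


Let's work it out.
Time signature 9/2: the bottom number 2 means the half note gets one count
The top number 9 means 9 half-note beats per measure
Total = 9 × 11 measures
= 99 half-note beats


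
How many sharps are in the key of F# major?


Step by step:
Sharp major keys follow the circle of fifths: C(0), G(1), D(2), A(3), E(4), B(5), F#(6), C#(7)
F# major has 6 sharps
Order of sharps: F# C# G# D# A# E# B# → first 6: F#, C#, G#, D#, A#, E#
= 6 sharps


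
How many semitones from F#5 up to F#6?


Absolute semitone position = octave×12 + chromatic position
F#5: 5×12 + 6 = 66
F#6: 6×12 + 6 = 78
Difference = 78 - 66 = 12
= 12 semitones


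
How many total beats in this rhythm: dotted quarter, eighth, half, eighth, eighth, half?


Solution.
Beat values:
  dotted quarter = 1.5 beats
  eighth = 0.5 beats
  half = 2 beats
  eighth = 0.5 beats
  eighth = 0.5 beats
  half = 2 beats
Sum = 1.5 + 0.5 + 2 + 0.5 + 0.5 + 2
= 7 beats


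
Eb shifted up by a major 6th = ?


Working:
major 6th: 6 letter names, 9 semitones
Letter: E + 5 → C
Pitch: Eb + 9 semitones, spelled as a C → C
= C


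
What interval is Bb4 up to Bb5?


Step by step:
Letter names: B → B spans 8 letter names → an octave
Semitones: Bb4 → Bb5 = 12 half-steps
An octave of 12 semitones is a perfect octave
= perfect octave


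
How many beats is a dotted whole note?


Reasoning:
Base whole note = 4 beats
Dot 1 adds half the previous value: +2
One dotted whole = 4 + 2 = 6
= 6 beats


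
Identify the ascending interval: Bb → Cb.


Solution.
Letter names: B → C spans 2 letter names → a 2nd
Semitones: Bb → Cb = 1 half-step
A 2nd of 1 semitone is a minor 2nd
= minor 2nd


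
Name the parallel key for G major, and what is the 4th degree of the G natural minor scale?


Parallel keys share the same tonic but differ in mode
G major → parallel is G minor
G natural minor scale: G A Bb C D Eb F
= G minor; 4th degree = C


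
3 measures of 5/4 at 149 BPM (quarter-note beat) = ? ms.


Working:
Quarter-note beat duration = 60000 / 149 ms
Beats per measure (5/4) = 5
One measure = 5 × 60000 / 149 = 300000 / 149 ms
3 measures = 3 × 300000 / 149 = 900000 / 149
= 6040.3 ms


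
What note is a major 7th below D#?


Working:
A 7th spans 7 letter names, so from D we land on E
A major 7th = 11 semitones below D#
Spell E at that pitch: E
= E


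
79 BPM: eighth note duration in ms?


Reasoning:
One quarter-note beat = 60000 / BPM = 60000 / 79 ms
Eighth note = 1/2 × quarter note
Duration = 1/2 × 60000 / 79 = 30000 / 79
= 379.7 ms


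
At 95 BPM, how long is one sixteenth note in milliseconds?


Step by step:
One quarter-note beat = 60000 / BPM = 60000 / 95 ms
Sixteenth note = 1/4 × quarter note
Duration = 1/4 × 60000 / 95 = 15000 / 95
= 157.9 ms


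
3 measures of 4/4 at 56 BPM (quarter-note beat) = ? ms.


Solution.
Quarter-note beat duration = 60000 / 56 ms
Beats per measure (4/4) = 4
One measure = 4 × 60000 / 56 = 240000 / 56 ms
3 measures = 3 × 240000 / 56 = 720000 / 56
= 12857.1 ms


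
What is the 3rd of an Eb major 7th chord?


Major 7th chord = root + major 3rd + perfect 5th + major 7th
Seventh chords stack in thirds, so the letter names are E-G-B-D
Root: Eb
Major 3rd above Eb: G
Perfect 5th above Eb: Bb
Major 7th above Eb: D
The 3rd = G


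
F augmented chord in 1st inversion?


Working:
Root position: F A C#
1st inversion: move root up an octave
Bass note: A
Notes (bottom to top) = A C# F


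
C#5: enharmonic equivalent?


Step by step:
Enharmonic notes sound the same pitch but are spelled with different letter names
C# and Db name the same pitch class
= Db5


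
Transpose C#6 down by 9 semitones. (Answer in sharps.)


Working:
C#6: chromatic position 1 in octave 6 → absolute = 6×12 + 1 = 73
Transpose down 9: 73 - 9 = 64
64 = 5×12 + 4 → E in octave 5
Result = E5


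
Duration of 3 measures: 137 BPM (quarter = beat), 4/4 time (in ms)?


Working:
Quarter-note beat duration = 60000 / 137 ms
Beats per measure (4/4) = 4
One measure = 4 × 60000 / 137 = 240000 / 137 ms
3 measures = 3 × 240000 / 137 = 720000 / 137
= 5255.5 ms


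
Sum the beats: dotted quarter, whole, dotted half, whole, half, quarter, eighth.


Solution.
Beat values:
  dotted quarter = 1.5 beats
  whole = 4 beats
  dotted half = 3 beats
  whole = 4 beats
  half = 2 beats
  quarter = 1 beat
  eighth = 0.5 beats
Sum = 1.5 + 4 + 3 + 4 + 2 + 1 + 0.5
= 16 beats


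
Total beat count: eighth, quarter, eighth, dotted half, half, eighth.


Reasoning:
Beat values:
  eighth = 0.5 beats
  quarter = 1 beat
  eighth = 0.5 beats
  dotted half = 3 beats
  half = 2 beats
  eighth = 0.5 beats
Sum = 0.5 + 1 + 0.5 + 3 + 2 + 0.5
= 7.5 beats


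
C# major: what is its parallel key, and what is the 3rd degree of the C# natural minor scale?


Step by step:
Parallel keys share the same tonic but differ in mode
C# major → parallel is C# minor
C# natural minor scale: C# D# E F# G# A B
= C# minor; 3rd degree = E


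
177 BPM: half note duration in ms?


Reasoning:
One quarter-note beat = 60000 / BPM = 60000 / 177 ms
Half note = 2 × quarter note
Duration = 2 × 60000 / 177 = 120000 / 177
= 678.0 ms


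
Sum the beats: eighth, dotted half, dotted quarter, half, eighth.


Working:
Beat values:
  eighth = 0.5 beats
  dotted half = 3 beats
  dotted quarter = 1.5 beats
  half = 2 beats
  eighth = 0.5 beats
Sum = 0.5 + 3 + 1.5 + 2 + 0.5
= 7.5 beats


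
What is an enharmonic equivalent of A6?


Working:
Enharmonic notes sound the same pitch but are spelled with different letter names
A and G## name the same pitch class
= G##6


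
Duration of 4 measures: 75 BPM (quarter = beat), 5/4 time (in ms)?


Step by step:
Quarter-note beat duration = 60000 / 75 ms
Beats per measure (5/4) = 5
One measure = 5 × 60000 / 75 = 300000 / 75 ms
4 measures = 4 × 300000 / 75 = 1200000 / 75
= 16000.0 ms


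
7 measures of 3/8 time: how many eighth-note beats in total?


Let's work it out.
Time signature 3/8: the bottom number 8 means the eighth note gets one count
The top number 3 means 3 eighth-note beats per measure
Total = 3 × 7 measures
= 21 eighth-note beats


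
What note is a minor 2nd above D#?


A 2nd spans 2 letter names, so from D we land on E
A minor 2nd = 1 semitone above D#
Spell E at that pitch: E
= E


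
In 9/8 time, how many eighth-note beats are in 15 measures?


Step by step:
Time signature 9/8: the bottom number 8 means the eighth note gets one count
The top number 9 means 9 eighth-note beats per measure
Total = 9 × 15 measures
= 135 eighth-note beats


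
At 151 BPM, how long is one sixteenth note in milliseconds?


Step by step:
One quarter-note beat = 60000 / BPM = 60000 / 151 ms
Sixteenth note = 1/4 × quarter note
Duration = 1/4 × 60000 / 151 = 15000 / 151
= 99.3 ms


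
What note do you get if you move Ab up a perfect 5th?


Step by step:
perfect 5th: 5 letter names, 7 semitones
Letter: A + 4 → E
Pitch: Ab + 7 semitones, spelled as an E → Eb
= Eb


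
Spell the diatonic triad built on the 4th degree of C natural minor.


Step by step:
C natural minor scale: C D Eb F G Ab Bb
Diatonic triad on degree 4 stacks scale notes 4, 6, 1: F Ab C
F→Ab = 3 semitones; F→C = 7 semitones → minor triad
= F Ab C (minor)


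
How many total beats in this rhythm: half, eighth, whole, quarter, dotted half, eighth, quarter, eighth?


Working:
Beat values:
  half = 2 beats
  eighth = 0.5 beats
  whole = 4 beats
  quarter = 1 beat
  dotted half = 3 beats
  eighth = 0.5 beats
  quarter = 1 beat
  eighth = 0.5 beats
Sum = 2 + 0.5 + 4 + 1 + 3 + 0.5 + 1 + 0.5
= 12.5 beats


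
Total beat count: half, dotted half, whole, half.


Beat values:
  half = 2 beats
  dotted half = 3 beats
  whole = 4 beats
  half = 2 beats
Sum = 2 + 3 + 4 + 2
= 11 beats


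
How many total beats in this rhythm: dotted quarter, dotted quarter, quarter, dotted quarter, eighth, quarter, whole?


Solution.
Beat values:
  dotted quarter = 1.5 beats
  dotted quarter = 1.5 beats
  quarter = 1 beat
  dotted quarter = 1.5 beats
  eighth = 0.5 beats
  quarter = 1 beat
  whole = 4 beats
Sum = 1.5 + 1.5 + 1 + 1.5 + 0.5 + 1 + 4
= 11 beats


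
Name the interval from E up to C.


Step by step:
Letter names: E → C spans 6 letter names → a 6th
Semitones: E → C = 8 half-steps
A 6th of 8 semitones is a minor 6th
= minor 6th


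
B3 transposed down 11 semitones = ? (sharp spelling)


B3: chromatic position 11 in octave 3 → absolute = 3×12 + 11 = 47
Transpose down 11: 47 - 11 = 36
36 = 3×12 + 0 → C in octave 3
Result = C3


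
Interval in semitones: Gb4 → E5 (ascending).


Absolute semitone position = octave×12 + chromatic position
Gb4: 4×12 + 6 = 54
E5: 5×12 + 4 = 64
Difference = 64 - 54 = 10
= 10 semitones


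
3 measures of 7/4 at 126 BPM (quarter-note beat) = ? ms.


Step by step:
Quarter-note beat duration = 60000 / 126 ms
Beats per measure (7/4) = 7
One measure = 7 × 60000 / 126 = 420000 / 126 ms
3 measures = 3 × 420000 / 126 = 1260000 / 126
= 10000.0 ms


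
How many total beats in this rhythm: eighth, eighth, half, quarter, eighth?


Beat values:
  eighth = 0.5 beats
  eighth = 0.5 beats
  half = 2 beats
  quarter = 1 beat
  eighth = 0.5 beats
Sum = 0.5 + 0.5 + 2 + 1 + 0.5
= 4.5 beats


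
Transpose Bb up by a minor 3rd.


Solution.
minor 3rd: 3 letter names, 3 semitones
Letter: B + 2 → D
Pitch: Bb + 3 semitones, spelled as a D → Db
= Db


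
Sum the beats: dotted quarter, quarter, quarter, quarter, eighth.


Beat values:
  dotted quarter = 1.5 beats
  quarter = 1 beat
  quarter = 1 beat
  quarter = 1 beat
  eighth = 0.5 beats
Sum = 1.5 + 1 + 1 + 1 + 0.5
= 5 beats


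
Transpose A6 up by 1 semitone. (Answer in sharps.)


Working:
A6: chromatic position 9 in octave 6 → absolute = 6×12 + 9 = 81
Transpose up 1: 81 + 1 = 82
82 = 6×12 + 10 → A# in octave 6
Result = A#6


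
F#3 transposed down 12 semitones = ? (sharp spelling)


F#3: chromatic position 6 in octave 3 → absolute = 3×12 + 6 = 42
Transpose down 12: 42 - 12 = 30
30 = 2×12 + 6 → F# in octave 2
Result = F#2


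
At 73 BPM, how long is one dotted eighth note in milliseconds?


Solution.
One quarter-note beat = 60000 / BPM = 60000 / 73 ms
Dotted eighth note = 3/4 × quarter note
Duration = 3/4 × 60000 / 73 = 45000 / 73
= 616.4 ms


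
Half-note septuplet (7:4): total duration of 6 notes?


Septuplet: 7 notes occupy the space of 4 half notes
Space = 4 × 2 = 8 beats
Each septuplet note = 8 / 7 = 8/7 beats
6 notes = 6 × 8/7 = 48/7
= 48/7 beats


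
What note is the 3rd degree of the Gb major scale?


Major scale pattern: W-W-H-W-W-W-H (2-2-1-2-2-2-1 semitones)
Starting from Gb:
  Gb + 2 semitones → Ab
  Ab + 2 semitones → Bb
  Bb + 1 semitone → Cb
  Cb + 2 semitones → Db
  Db + 2 semitones → Eb
  Eb + 2 semitones → F
  F + 1 semitone → Gb
Scale: Gb Ab Bb Cb Db Eb F
Degree 3 = Bb


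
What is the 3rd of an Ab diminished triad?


Reasoning:
Diminished triad = root + minor 3rd (3 semitones) + diminished 5th (6 semitones)
A triad on Ab stacks thirds, so the chord tones use letter names A-C-E
Root: Ab
Minor 3rd above Ab: Cb
Diminished 5th above Ab: Ebb
The 3rd = Cb


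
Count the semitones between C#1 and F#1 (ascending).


Reasoning:
Absolute semitone position = octave×12 + chromatic position
C#1: 1×12 + 1 = 13
F#1: 1×12 + 6 = 18
Difference = 18 - 13 = 5
= 5 semitones


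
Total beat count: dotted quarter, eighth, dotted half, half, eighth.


Working:
Beat values:
  dotted quarter = 1.5 beats
  eighth = 0.5 beats
  dotted half = 3 beats
  half = 2 beats
  eighth = 0.5 beats
Sum = 1.5 + 0.5 + 3 + 2 + 0.5
= 7.5 beats


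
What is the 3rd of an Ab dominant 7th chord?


Solution.
Dominant 7th chord = root + major 3rd + perfect 5th + minor 7th
Seventh chords stack in thirds, so the letter names are A-C-E-G
Root: Ab
Major 3rd above Ab: C
Perfect 5th above Ab: Eb
Minor 7th above Ab: Gb
The 3rd = C


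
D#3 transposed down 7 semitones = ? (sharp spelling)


Step by step:
D#3: chromatic position 3 in octave 3 → absolute = 3×12 + 3 = 39
Transpose down 7: 39 - 7 = 32
32 = 2×12 + 8 → G# in octave 2
Result = G#2


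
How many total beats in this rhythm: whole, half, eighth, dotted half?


Let's work it out.
Beat values:
  whole = 4 beats
  half = 2 beats
  eighth = 0.5 beats
  dotted half = 3 beats
Sum = 4 + 2 + 0.5 + 3
= 9.5 beats


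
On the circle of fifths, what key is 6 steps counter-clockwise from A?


Step by step:
Each counter-clockwise step moves down a perfect 5th (= up a perfect 4th)
From A: A → D → G → C → F → Bb → Eb
= Eb


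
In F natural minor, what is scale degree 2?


Let's work it out.
Natural minor scale pattern: W-H-W-W-H-W-W (2-1-2-2-1-2-2 semitones)
Starting from F:
  F + 2 semitones → G
  G + 1 semitone → Ab
  Ab + 2 semitones → Bb
  Bb + 2 semitones → C
  C + 1 semitone → Db
  Db + 2 semitones → Eb
  Eb + 2 semitones → F
Scale: F G Ab Bb C Db Eb
Degree 2 = G


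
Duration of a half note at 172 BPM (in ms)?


Step by step:
One quarter-note beat = 60000 / BPM = 60000 / 172 ms
Half note = 2 × quarter note
Duration = 2 × 60000 / 172 = 120000 / 172
= 697.7 ms


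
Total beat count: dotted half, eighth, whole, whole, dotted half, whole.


Solution.
Beat values:
  dotted half = 3 beats
  eighth = 0.5 beats
  whole = 4 beats
  whole = 4 beats
  dotted half = 3 beats
  whole = 4 beats
Sum = 3 + 0.5 + 4 + 4 + 3 + 4
= 18.5 beats


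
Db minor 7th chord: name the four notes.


Minor 7th chord = root + minor 3rd + perfect 5th + minor 7th
Seventh chords stack in thirds, so the letter names are D-F-A-C
Root: Db
Minor 3rd above Db: Fb
Perfect 5th above Db: Ab
Minor 7th above Db: Cb
Chord = Db Fb Ab Cb


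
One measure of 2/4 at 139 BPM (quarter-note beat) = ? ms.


Solution.
Quarter-note beat duration = 60000 / 139 ms
Beats per measure (2/4) = 2
One measure = 2 × 60000 / 139 = 120000 / 139 ms
= 863.3 ms


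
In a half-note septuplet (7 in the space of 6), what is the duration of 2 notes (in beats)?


Working:
Septuplet: 7 notes occupy the space of 6 half notes
Space = 6 × 2 = 12 beats
Each septuplet note = 12 / 7 = 12/7 beats
2 notes = 2 × 12/7 = 24/7
= 24/7 beats


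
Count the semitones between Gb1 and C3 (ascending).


Reasoning:
Absolute semitone position = octave×12 + chromatic position
Gb1: 1×12 + 6 = 18
C3: 3×12 + 0 = 36
Difference = 36 - 18 = 18
= 18 semitones


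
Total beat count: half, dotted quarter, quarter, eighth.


Solution.
Beat values:
  half = 2 beats
  dotted quarter = 1.5 beats
  quarter = 1 beat
  eighth = 0.5 beats
Sum = 2 + 1.5 + 1 + 0.5
= 5 beats


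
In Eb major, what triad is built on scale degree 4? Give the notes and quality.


Eb major scale: Eb F G Ab Bb C D
Diatonic triad on degree 4 stacks scale notes 4, 6, 1: Ab C Eb
Ab→C = 4 semitones; Ab→Eb = 7 semitones → major triad
= Ab C Eb (major)


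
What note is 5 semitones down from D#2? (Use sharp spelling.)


D#2: chromatic position 3 in octave 2 → absolute = 2×12 + 3 = 27
Transpose down 5: 27 - 5 = 22
22 = 1×12 + 10 → A# in octave 1
Result = A#1


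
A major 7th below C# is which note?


A 7th spans 7 letter names, so from C we land on D
A major 7th = 11 semitones below C#
Spell D at that pitch: D
= D


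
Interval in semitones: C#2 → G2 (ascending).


Absolute semitone position = octave×12 + chromatic position
C#2: 2×12 + 1 = 25
G2: 2×12 + 7 = 31
Difference = 31 - 25 = 6
= 6 semitones


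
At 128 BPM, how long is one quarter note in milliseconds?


Solution.
One quarter-note beat = 60000 / BPM = 60000 / 128 ms
Duration = 60000 / 128
= 468.8 ms


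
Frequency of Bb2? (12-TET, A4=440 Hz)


Let's work it out.
f = 440 × 2^(n/12) where n = semitones from A4
Bb2: -23 semitones from A4
f = 440 × 2^(-23/12)
f = 116.54 Hz


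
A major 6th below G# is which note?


Working:
A 6th spans 6 letter names, so from G we land on B
A major 6th = 9 semitones below G#
Spell B at that pitch: B
= B


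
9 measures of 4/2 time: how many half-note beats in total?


Time signature 4/2: the bottom number 2 means the half note gets one count
The top number 4 means 4 half-note beats per measure
Total = 4 × 9 measures
= 36 half-note beats


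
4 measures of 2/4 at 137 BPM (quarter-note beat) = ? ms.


Let's work it out.
Quarter-note beat duration = 60000 / 137 ms
Beats per measure (2/4) = 2
One measure = 2 × 60000 / 137 = 120000 / 137 ms
4 measures = 4 × 120000 / 137 = 480000 / 137
= 3503.6 ms


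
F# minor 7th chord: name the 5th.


Minor 7th chord = root + minor 3rd + perfect 5th + minor 7th
Seventh chords stack in thirds, so the letter names are F-A-C-E
Root: F#
Minor 3rd above F#: A
Perfect 5th above F#: C#
Minor 7th above F#: E
The 5th = C#


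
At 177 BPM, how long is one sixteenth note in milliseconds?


One quarter-note beat = 60000 / BPM = 60000 / 177 ms
Sixteenth note = 1/4 × quarter note
Duration = 1/4 × 60000 / 177 = 15000 / 177
= 84.7 ms


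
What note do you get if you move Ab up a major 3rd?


Working:
major 3rd: 3 letter names, 4 semitones
Letter: A + 2 → C
Pitch: Ab + 4 semitones, spelled as a C → C
= C


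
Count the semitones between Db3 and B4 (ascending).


Step by step:
Absolute semitone position = octave×12 + chromatic position
Db3: 3×12 + 1 = 37
B4: 4×12 + 11 = 59
Difference = 59 - 37 = 22
= 22 semitones


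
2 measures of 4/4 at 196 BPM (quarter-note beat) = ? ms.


Solution.
Quarter-note beat duration = 60000 / 196 ms
Beats per measure (4/4) = 4
One measure = 4 × 60000 / 196 = 240000 / 196 ms
2 measures = 2 × 240000 / 196 = 480000 / 196
= 2449.0 ms


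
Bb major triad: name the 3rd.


Reasoning:
Major triad = root + major 3rd (4 semitones) + perfect 5th (7 semitones)
A triad on Bb stacks thirds, so the chord tones use letter names B-D-F
Root: Bb
Major 3rd above Bb: D
Perfect 5th above Bb: F
The 3rd = D


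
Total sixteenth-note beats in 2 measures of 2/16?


Reasoning:
Time signature 2/16: the bottom number 16 means the sixteenth note gets one count
The top number 2 means 2 sixteenth-note beats per measure
Total = 2 × 2 measures
= 4 sixteenth-note beats


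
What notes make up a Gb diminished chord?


Diminished triad = root + minor 3rd (3 semitones) + diminished 5th (6 semitones)
A triad on Gb stacks thirds, so the chord tones use letter names G-B-D
Root: Gb
Minor 3rd above Gb: Bbb
Diminished 5th above Gb: Dbb
Chord = Gb Bbb Dbb


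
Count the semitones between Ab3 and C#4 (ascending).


Absolute semitone position = octave×12 + chromatic position
Ab3: 3×12 + 8 = 44
C#4: 4×12 + 1 = 49
Difference = 49 - 44 = 5
= 5 semitones


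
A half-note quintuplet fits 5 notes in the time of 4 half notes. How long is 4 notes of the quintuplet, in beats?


Working:
Quintuplet: 5 notes occupy the space of 4 half notes
Space = 4 × 2 = 8 beats
Each quintuplet note = 8 / 5 = 8/5 beats
4 notes = 4 × 8/5 = 32/5
= 32/5 beats


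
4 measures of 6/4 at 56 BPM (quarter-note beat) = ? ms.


Let's work it out.
Quarter-note beat duration = 60000 / 56 ms
Beats per measure (6/4) = 6
One measure = 6 × 60000 / 56 = 360000 / 56 ms
4 measures = 4 × 360000 / 56 = 1440000 / 56
= 25714.3 ms


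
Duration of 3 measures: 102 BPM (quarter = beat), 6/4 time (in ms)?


Working:
Quarter-note beat duration = 60000 / 102 ms
Beats per measure (6/4) = 6
One measure = 6 × 60000 / 102 = 360000 / 102 ms
3 measures = 3 × 360000 / 102 = 1080000 / 102
= 10588.2 ms


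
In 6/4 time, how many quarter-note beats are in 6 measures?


Time signature 6/4: the bottom number 4 means the quarter note gets one count
The top number 6 means 6 quarter-note beats per measure
Total = 6 × 6 measures
= 36 quarter-note beats


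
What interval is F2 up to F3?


Letter names: F → F spans 8 letter names → an octave
Semitones: F2 → F3 = 12 half-steps
An octave of 12 semitones is a perfect octave
= perfect octave


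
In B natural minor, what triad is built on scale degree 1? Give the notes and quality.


B natural minor scale: B C# D E F# G A
Diatonic triad on degree 1 stacks scale notes 1, 3, 5: B D F#
B→D = 3 semitones; B→F# = 7 semitones → minor triad
= B D F# (minor)


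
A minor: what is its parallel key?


Working:
Parallel keys share the same tonic but differ in mode
A minor → parallel is A major
= A major


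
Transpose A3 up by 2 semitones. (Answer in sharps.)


A3: chromatic position 9 in octave 3 → absolute = 3×12 + 9 = 45
Transpose up 2: 45 + 2 = 47
47 = 3×12 + 11 → B in octave 3
Result = B3


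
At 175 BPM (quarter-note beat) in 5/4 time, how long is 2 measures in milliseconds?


Solution.
Quarter-note beat duration = 60000 / 175 ms
Beats per measure (5/4) = 5
One measure = 5 × 60000 / 175 = 300000 / 175 ms
2 measures = 2 × 300000 / 175 = 600000 / 175
= 3428.6 ms


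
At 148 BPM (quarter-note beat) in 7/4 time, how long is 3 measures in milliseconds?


Solution.
Quarter-note beat duration = 60000 / 148 ms
Beats per measure (7/4) = 7
One measure = 7 × 60000 / 148 = 420000 / 148 ms
3 measures = 3 × 420000 / 148 = 1260000 / 148
= 8513.5 ms


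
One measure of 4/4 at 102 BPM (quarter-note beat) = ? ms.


Step by step:
Quarter-note beat duration = 60000 / 102 ms
Beats per measure (4/4) = 4
One measure = 4 × 60000 / 102 = 240000 / 102 ms
= 2352.9 ms


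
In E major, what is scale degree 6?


Reasoning:
Major scale pattern: W-W-H-W-W-W-H (2-2-1-2-2-2-1 semitones)
Starting from E:
  E + 2 semitones → F#
  F# + 2 semitones → G#
  G# + 1 semitone → A
  A + 2 semitones → B
  B + 2 semitones → C#
  C# + 2 semitones → D#
  D# + 1 semitone → E
Scale: E F# G# A B C# D#
Degree 6 = C#


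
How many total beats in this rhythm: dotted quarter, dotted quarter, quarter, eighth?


Step by step:
Beat values:
  dotted quarter = 1.5 beats
  dotted quarter = 1.5 beats
  quarter = 1 beat
  eighth = 0.5 beats
Sum = 1.5 + 1.5 + 1 + 0.5
= 4.5 beats


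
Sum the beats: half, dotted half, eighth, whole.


Let's work it out.
Beat values:
  half = 2 beats
  dotted half = 3 beats
  eighth = 0.5 beats
  whole = 4 beats
Sum = 2 + 3 + 0.5 + 4
= 9.5 beats
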